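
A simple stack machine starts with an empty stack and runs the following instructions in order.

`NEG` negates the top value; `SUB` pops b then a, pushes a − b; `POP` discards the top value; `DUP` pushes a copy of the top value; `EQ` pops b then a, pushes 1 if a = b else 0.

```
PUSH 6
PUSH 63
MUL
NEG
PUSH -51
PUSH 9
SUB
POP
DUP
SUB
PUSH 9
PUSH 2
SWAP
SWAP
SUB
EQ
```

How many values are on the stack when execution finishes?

PUSH 6    [6]
PUSH 63   [6, 63]
MUL       [378]
NEG       [-378]
PUSH -51  [-378, -51]
PUSH 9    [-378, -51, 9]
SUB       [-378, -60]
POP       [-378]
DUP       [-378, -378]
SUB       [0]
PUSH 9    [0, 9]
PUSH 2    [0, 9, 2]
SWAP      [0, 2, 9]
SWAP      [0, 9, 2]
SUB       [0, 7]
EQ        [0]

1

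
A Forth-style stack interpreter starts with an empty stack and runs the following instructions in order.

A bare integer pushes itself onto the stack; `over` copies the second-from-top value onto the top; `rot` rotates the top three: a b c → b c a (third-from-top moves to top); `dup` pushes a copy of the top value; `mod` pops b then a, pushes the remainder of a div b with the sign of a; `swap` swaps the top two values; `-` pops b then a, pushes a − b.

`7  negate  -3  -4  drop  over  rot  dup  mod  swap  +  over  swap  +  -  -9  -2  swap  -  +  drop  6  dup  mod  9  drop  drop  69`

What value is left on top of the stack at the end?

69

7       [7]
negate  [-7]
-3      [-7, -3]
-4      [-7, -3, -4]
drop    [-7, -3]
over    [-7, -3, -7]
rot     [-3, -7, -7]
dup     [-3, -7, -7, -7]
mod     [-3, -7, 0]
swap    [-3, 0, -7]
+       [-3, -7]
over    [-3, -7, -3]
swap    [-3, -3, -7]
+       [-3, -10]
-       [7]
-9      [7, -9]
-2      [7, -9, -2]
swap    [7, -2, -9]
-       [7, 7]
+       [14]
drop    []
6       [6]
dup     [6, 6]
mod     [0]
9       [0, 9]
drop    [0]
drop    []
69      [69]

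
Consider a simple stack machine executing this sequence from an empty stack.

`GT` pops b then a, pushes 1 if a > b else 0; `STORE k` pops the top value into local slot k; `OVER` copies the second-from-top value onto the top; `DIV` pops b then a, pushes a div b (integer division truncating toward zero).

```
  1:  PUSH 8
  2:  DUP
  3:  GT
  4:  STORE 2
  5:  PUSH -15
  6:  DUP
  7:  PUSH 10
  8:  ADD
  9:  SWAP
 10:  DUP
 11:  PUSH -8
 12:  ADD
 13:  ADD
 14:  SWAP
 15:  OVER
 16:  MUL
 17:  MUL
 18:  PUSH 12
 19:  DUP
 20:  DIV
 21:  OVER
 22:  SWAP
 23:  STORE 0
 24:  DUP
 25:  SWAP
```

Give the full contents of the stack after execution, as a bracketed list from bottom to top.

[-7220, -7220, -7220]

PUSH 8   : [8]
DUP      : [8, 8]
GT       : [0]
STORE 2  : []
PUSH -15 : [-15]
DUP      : [-15, -15]
PUSH 10  : [-15, -15, 10]
ADD      : [-15, -5]
SWAP     : [-5, -15]
DUP      : [-5, -15, -15]
PUSH -8  : [-5, -15, -15, -8]
ADD      : [-5, -15, -23]
ADD      : [-5, -38]
SWAP     : [-38, -5]
OVER     : [-38, -5, -38]
MUL      : [-38, 190]
MUL      : [-7220]
PUSH 12  : [-7220, 12]
DUP      : [-7220, 12, 12]
DIV      : [-7220, 1]
OVER     : [-7220, 1, -7220]
SWAP     : [-7220, -7220, 1]
STORE 0  : [-7220, -7220]
DUP      : [-7220, -7220, -7220]
SWAP     : [-7220, -7220, -7220]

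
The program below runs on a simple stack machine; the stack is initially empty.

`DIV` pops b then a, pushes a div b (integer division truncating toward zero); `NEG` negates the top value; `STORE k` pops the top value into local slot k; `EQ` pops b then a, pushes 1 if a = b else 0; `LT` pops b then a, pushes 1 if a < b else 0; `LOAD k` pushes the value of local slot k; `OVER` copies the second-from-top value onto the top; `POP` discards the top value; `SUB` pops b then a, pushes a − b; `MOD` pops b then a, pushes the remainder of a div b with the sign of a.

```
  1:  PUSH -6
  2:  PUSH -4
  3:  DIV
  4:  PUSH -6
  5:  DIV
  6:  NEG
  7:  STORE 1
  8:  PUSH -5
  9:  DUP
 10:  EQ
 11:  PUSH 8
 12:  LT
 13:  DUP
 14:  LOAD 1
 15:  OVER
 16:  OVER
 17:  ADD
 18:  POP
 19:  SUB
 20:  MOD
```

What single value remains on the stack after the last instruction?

PUSH -6 → [-6]
PUSH -4 → [-6, -4]
DIV     → [1]
PUSH -6 → [1, -6]
DIV     → [0]
NEG     → [0]
STORE 1 → []
PUSH -5 → [-5]
DUP     → [-5, -5]
EQ      → [1]
PUSH 8  → [1, 8]
LT      → [1]
DUP     → [1, 1]
LOAD 1  → [1, 1, 0]
OVER    → [1, 1, 0, 1]
OVER    → [1, 1, 0, 1, 0]
ADD     → [1, 1, 0, 1]
POP     → [1, 1, 0]
SUB     → [1, 1]
MOD     → [0]

0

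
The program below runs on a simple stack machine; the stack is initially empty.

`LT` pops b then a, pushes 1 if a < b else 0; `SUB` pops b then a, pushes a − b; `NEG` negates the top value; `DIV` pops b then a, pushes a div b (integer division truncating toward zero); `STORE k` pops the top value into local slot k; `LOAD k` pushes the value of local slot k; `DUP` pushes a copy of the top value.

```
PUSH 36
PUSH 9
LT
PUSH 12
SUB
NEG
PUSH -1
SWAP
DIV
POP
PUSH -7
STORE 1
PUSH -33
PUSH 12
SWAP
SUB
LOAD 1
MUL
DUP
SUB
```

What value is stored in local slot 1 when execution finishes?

PUSH 36   36
PUSH 9    36 9
LT        0
PUSH 12   0 12
SUB       -12
NEG       12
PUSH -1   12 -1
SWAP      -1 12
DIV       0
POP       (empty)
PUSH -7   -7
STORE 1   (empty)
PUSH -33  -33
PUSH 12   -33 12
SWAP      12 -33
SUB       45
LOAD 1    45 -7
MUL       -315
DUP       -315 -315
SUB       0

-7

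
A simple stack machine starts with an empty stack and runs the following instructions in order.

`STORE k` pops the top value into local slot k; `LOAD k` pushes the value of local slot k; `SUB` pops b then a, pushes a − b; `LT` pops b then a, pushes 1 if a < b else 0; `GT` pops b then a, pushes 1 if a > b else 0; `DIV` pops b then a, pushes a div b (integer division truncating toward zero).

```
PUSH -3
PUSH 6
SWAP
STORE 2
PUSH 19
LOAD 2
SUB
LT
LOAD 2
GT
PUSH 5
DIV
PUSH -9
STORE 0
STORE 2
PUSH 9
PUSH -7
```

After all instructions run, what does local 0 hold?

PUSH -3 -> [-3]
PUSH 6  -> [-3, 6]
SWAP    -> [6, -3]
STORE 2 -> [6]
PUSH 19 -> [6, 19]
LOAD 2  -> [6, 19, -3]
SUB     -> [6, 22]
LT      -> [1]
LOAD 2  -> [1, -3]
GT      -> [1]
PUSH 5  -> [1, 5]
DIV     -> [0]
PUSH -9 -> [0, -9]
STORE 0 -> [0]
STORE 2 -> []
PUSH 9  -> [9]
PUSH -7 -> [9, -7]

-9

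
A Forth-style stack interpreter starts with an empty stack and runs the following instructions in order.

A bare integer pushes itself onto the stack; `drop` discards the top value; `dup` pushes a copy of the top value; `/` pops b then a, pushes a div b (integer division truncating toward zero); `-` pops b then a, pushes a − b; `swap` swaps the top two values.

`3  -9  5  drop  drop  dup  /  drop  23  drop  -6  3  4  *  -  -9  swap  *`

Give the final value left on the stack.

3     [3]
-9    [3, -9]
5     [3, -9, 5]
drop  [3, -9]
drop  [3]
dup   [3, 3]
/     [1]
drop  []
23    [23]
drop  []
-6    [-6]
3     [-6, 3]
4     [-6, 3, 4]
*     [-6, 12]
-     [-18]
-9    [-18, -9]
swap  [-9, -18]
*     [162]

162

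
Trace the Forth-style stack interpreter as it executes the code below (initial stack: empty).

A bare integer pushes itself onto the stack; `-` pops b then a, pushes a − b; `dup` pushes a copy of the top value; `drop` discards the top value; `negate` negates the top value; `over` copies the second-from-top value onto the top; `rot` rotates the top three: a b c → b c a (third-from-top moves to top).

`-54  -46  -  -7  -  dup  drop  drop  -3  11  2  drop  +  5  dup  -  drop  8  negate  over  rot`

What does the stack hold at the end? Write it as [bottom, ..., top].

[-8, 8, 8]

-54    : [-54]
-46    : [-54, -46]
-      : [-8]
-7     : [-8, -7]
-      : [-1]
dup    : [-1, -1]
drop   : [-1]
drop   : []
-3     : [-3]
11     : [-3, 11]
2      : [-3, 11, 2]
drop   : [-3, 11]
+      : [8]
5      : [8, 5]
dup    : [8, 5, 5]
-      : [8, 0]
drop   : [8]
8      : [8, 8]
negate : [8, -8]
over   : [8, -8, 8]
rot    : [-8, 8, 8]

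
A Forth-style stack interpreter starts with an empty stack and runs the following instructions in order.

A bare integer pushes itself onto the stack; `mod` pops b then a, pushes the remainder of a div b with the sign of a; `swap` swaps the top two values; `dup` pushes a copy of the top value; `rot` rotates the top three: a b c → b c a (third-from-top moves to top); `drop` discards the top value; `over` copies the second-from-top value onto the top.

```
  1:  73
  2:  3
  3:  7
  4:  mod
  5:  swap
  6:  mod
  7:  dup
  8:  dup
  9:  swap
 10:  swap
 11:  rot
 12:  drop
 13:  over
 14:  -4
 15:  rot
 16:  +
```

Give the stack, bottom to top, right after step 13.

[3, 3, 3]

73   -> [73]
3    -> [73, 3]
7    -> [73, 3, 7]
mod  -> [73, 3]
swap -> [3, 73]
mod  -> [3]
dup  -> [3, 3]
dup  -> [3, 3, 3]
swap -> [3, 3, 3]
swap -> [3, 3, 3]
rot  -> [3, 3, 3]
drop -> [3, 3]
over -> [3, 3, 3]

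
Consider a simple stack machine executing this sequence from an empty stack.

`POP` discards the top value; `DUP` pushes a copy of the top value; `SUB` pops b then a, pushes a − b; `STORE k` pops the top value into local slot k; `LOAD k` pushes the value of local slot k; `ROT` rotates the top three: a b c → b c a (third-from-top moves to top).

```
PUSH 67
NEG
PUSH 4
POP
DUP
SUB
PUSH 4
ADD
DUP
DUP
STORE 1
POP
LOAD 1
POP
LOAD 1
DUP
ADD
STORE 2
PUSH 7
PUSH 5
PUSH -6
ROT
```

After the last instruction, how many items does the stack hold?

PUSH 67  [67]
NEG      [-67]
PUSH 4   [-67, 4]
POP      [-67]
DUP      [-67, -67]
SUB      [0]
PUSH 4   [0, 4]
ADD      [4]
DUP      [4, 4]
DUP      [4, 4, 4]
STORE 1  [4, 4]
POP      [4]
LOAD 1   [4, 4]
POP      [4]
LOAD 1   [4, 4]
DUP      [4, 4, 4]
ADD      [4, 8]
STORE 2  [4]
PUSH 7   [4, 7]
PUSH 5   [4, 7, 5]
PUSH -6  [4, 7, 5, -6]
ROT      [4, 5, -6, 7]

4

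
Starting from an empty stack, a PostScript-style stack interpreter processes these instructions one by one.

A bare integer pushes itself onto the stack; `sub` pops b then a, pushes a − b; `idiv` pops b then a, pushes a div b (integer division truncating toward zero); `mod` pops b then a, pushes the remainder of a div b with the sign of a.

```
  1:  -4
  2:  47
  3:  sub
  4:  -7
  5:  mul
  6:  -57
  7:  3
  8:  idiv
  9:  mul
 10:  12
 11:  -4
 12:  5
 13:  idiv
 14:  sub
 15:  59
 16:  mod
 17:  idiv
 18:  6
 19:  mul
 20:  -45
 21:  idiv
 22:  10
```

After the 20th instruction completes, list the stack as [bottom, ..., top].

-4   : -4
47   : -4 47
sub  : -51
-7   : -51 -7
mul  : 357
-57  : 357 -57
3    : 357 -57 3
idiv : 357 -19
mul  : -6783
12   : -6783 12
-4   : -6783 12 -4
5    : -6783 12 -4 5
idiv : -6783 12 0
sub  : -6783 12
59   : -6783 12 59
mod  : -6783 12
idiv : -565
6    : -565 6
mul  : -3390
-45  : -3390 -45

[-3390, -45]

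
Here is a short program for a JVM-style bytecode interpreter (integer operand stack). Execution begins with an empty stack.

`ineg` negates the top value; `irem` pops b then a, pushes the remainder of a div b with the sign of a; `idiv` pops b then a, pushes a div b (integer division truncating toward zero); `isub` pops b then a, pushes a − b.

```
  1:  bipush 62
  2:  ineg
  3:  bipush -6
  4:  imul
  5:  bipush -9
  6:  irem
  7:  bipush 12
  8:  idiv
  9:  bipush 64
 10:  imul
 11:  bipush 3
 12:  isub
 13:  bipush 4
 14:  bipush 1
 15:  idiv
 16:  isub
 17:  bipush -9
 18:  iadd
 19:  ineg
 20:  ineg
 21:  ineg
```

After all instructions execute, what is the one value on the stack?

16

bipush 62 : 62
ineg      : -62
bipush -6 : -62 -6
imul      : 372
bipush -9 : 372 -9
irem      : 3
bipush 12 : 3 12
idiv      : 0
bipush 64 : 0 64
imul      : 0
bipush 3  : 0 3
isub      : -3
bipush 4  : -3 4
bipush 1  : -3 4 1
idiv      : -3 4
isub      : -7
bipush -9 : -7 -9
iadd      : -16
ineg      : 16
ineg      : -16
ineg      : 16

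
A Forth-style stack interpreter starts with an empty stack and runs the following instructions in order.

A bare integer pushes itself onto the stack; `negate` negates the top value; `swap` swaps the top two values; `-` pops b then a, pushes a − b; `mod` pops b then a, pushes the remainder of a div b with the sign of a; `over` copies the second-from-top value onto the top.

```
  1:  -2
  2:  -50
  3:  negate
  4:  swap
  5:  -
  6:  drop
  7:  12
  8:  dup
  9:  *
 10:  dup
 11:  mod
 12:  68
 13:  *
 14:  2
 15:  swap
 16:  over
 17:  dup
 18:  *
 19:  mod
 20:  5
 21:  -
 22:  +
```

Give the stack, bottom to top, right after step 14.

-2      -2
-50     -2 -50
negate  -2 50
swap    50 -2
-       52
drop    (empty)
12      12
dup     12 12
*       144
dup     144 144
mod     0
68      0 68
*       0
2       0 2

[0, 2]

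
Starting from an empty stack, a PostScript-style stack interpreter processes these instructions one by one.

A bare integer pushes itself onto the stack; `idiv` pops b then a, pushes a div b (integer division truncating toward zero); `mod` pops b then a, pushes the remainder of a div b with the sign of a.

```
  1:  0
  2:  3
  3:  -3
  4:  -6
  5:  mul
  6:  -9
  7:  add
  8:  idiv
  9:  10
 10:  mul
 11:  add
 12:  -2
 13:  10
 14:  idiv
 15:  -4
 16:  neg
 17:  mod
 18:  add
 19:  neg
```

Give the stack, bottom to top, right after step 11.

[0]

0    -> 0
3    -> 0 3
-3   -> 0 3 -3
-6   -> 0 3 -3 -6
mul  -> 0 3 18
-9   -> 0 3 18 -9
add  -> 0 3 9
idiv -> 0 0
10   -> 0 0 10
mul  -> 0 0
add  -> 0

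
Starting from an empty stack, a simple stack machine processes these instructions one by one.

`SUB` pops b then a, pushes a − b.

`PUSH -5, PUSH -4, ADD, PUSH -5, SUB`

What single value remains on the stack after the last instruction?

PUSH -5 : -5
PUSH -4 : -5 -4
ADD     : -9
PUSH -5 : -9 -5
SUB     : -4

-4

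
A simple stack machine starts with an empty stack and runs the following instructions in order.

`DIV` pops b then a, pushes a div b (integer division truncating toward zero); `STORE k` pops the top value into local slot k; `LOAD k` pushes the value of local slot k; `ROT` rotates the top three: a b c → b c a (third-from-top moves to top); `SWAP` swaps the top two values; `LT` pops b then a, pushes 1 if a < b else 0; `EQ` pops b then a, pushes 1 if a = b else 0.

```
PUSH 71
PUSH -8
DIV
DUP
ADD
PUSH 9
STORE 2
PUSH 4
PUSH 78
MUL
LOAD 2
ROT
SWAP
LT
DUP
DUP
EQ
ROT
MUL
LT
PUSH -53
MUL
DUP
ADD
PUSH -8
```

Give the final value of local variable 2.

PUSH 71  → [71]
PUSH -8  → [71, -8]
DIV      → [-8]
DUP      → [-8, -8]
ADD      → [-16]
PUSH 9   → [-16, 9]
STORE 2  → [-16]
PUSH 4   → [-16, 4]
PUSH 78  → [-16, 4, 78]
MUL      → [-16, 312]
LOAD 2   → [-16, 312, 9]
ROT      → [312, 9, -16]
SWAP     → [312, -16, 9]
LT       → [312, 1]
DUP      → [312, 1, 1]
DUP      → [312, 1, 1, 1]
EQ       → [312, 1, 1]
ROT      → [1, 1, 312]
MUL      → [1, 312]
LT       → [1]
PUSH -53 → [1, -53]
MUL      → [-53]
DUP      → [-53, -53]
ADD      → [-106]
PUSH -8  → [-106, -8]

9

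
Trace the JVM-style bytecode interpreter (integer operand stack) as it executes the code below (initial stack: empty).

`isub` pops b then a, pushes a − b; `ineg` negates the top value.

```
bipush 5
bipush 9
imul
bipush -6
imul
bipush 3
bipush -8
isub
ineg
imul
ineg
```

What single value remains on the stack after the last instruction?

-2970

bipush 5  → 5
bipush 9  → 5 9
imul      → 45
bipush -6 → 45 -6
imul      → -270
bipush 3  → -270 3
bipush -8 → -270 3 -8
isub      → -270 11
ineg      → -270 -11
imul      → 2970
ineg      → -2970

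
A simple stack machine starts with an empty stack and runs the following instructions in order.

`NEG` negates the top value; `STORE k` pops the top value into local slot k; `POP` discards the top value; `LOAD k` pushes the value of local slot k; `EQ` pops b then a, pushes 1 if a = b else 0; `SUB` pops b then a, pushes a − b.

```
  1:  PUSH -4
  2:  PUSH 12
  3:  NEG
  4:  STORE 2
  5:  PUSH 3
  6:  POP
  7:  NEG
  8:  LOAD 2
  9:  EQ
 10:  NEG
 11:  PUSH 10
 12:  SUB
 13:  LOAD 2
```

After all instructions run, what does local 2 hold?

-12

PUSH -4 : [-4]
PUSH 12 : [-4, 12]
NEG     : [-4, -12]
STORE 2 : [-4]
PUSH 3  : [-4, 3]
POP     : [-4]
NEG     : [4]
LOAD 2  : [4, -12]
EQ      : [0]
NEG     : [0]
PUSH 10 : [0, 10]
SUB     : [-10]
LOAD 2  : [-10, -12]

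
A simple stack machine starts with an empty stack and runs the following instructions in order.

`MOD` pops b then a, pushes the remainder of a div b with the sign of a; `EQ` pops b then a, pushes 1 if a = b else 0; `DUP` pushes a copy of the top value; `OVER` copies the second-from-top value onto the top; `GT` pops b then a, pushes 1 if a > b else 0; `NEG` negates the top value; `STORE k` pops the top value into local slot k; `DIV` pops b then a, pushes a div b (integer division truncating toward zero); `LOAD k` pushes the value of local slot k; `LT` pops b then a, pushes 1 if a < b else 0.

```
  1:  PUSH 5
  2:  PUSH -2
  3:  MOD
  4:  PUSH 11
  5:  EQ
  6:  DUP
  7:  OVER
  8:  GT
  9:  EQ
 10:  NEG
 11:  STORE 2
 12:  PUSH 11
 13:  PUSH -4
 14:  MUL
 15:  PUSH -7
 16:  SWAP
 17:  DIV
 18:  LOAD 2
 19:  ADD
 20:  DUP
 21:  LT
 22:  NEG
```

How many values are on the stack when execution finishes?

1

PUSH 5  -> 5
PUSH -2 -> 5 -2
MOD     -> 1
PUSH 11 -> 1 11
EQ      -> 0
DUP     -> 0 0
OVER    -> 0 0 0
GT      -> 0 0
EQ      -> 1
NEG     -> -1
STORE 2 -> (empty)
PUSH 11 -> 11
PUSH -4 -> 11 -4
MUL     -> -44
PUSH -7 -> -44 -7
SWAP    -> -7 -44
DIV     -> 0
LOAD 2  -> 0 -1
ADD     -> -1
DUP     -> -1 -1
LT      -> 0
NEG     -> 0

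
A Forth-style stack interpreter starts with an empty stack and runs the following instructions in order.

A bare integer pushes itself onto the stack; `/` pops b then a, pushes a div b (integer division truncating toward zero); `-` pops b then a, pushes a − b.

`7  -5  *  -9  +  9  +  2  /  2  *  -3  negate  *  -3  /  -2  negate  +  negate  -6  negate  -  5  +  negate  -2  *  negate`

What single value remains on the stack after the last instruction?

7      → 7
-5     → 7 -5
*      → -35
-9     → -35 -9
+      → -44
9      → -44 9
+      → -35
2      → -35 2
/      → -17
2      → -17 2
*      → -34
-3     → -34 -3
negate → -34 3
*      → -102
-3     → -102 -3
/      → 34
-2     → 34 -2
negate → 34 2
+      → 36
negate → -36
-6     → -36 -6
negate → -36 6
-      → -42
5      → -42 5
+      → -37
negate → 37
-2     → 37 -2
*      → -74
negate → 74

74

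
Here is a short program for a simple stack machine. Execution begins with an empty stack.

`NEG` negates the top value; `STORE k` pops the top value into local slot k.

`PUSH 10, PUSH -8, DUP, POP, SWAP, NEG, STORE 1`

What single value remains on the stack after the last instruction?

-8

PUSH 10  [10]
PUSH -8  [10, -8]
DUP      [10, -8, -8]
POP      [10, -8]
SWAP     [-8, 10]
NEG      [-8, -10]
STORE 1  [-8]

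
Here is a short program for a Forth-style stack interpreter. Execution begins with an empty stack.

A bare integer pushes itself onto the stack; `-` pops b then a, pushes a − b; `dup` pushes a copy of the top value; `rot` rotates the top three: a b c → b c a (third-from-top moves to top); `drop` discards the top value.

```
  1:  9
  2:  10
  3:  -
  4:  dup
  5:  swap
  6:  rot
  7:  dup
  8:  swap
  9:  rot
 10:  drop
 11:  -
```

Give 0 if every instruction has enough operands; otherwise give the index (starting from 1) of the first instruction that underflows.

6

9    : 9
10   : 9 10
-    : -1
dup  : -1 -1
swap : -1 -1
rot  — needs 3 operands, stack has 2 → underflow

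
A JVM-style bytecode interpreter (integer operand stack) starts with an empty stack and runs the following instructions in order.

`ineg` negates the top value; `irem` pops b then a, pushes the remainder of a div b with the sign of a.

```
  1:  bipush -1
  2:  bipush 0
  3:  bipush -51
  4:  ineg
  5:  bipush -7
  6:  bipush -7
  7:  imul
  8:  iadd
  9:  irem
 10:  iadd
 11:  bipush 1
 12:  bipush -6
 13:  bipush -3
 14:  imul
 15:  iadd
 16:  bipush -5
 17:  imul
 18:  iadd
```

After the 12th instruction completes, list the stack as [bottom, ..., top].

bipush -1  : -1
bipush 0   : -1 0
bipush -51 : -1 0 -51
ineg       : -1 0 51
bipush -7  : -1 0 51 -7
bipush -7  : -1 0 51 -7 -7
imul       : -1 0 51 49
iadd       : -1 0 100
irem       : -1 0
iadd       : -1
bipush 1   : -1 1
bipush -6  : -1 1 -6

[-1, 1, -6]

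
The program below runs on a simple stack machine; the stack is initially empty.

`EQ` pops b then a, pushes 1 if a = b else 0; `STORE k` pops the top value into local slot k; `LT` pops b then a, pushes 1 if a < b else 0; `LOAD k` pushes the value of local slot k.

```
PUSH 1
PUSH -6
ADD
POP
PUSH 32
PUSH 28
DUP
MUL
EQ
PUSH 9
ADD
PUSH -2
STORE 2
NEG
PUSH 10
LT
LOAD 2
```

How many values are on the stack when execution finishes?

2

PUSH 1  → 1
PUSH -6 → 1 -6
ADD     → -5
POP     → (empty)
PUSH 32 → 32
PUSH 28 → 32 28
DUP     → 32 28 28
MUL     → 32 784
EQ      → 0
PUSH 9  → 0 9
ADD     → 9
PUSH -2 → 9 -2
STORE 2 → 9
NEG     → -9
PUSH 10 → -9 10
LT      → 1
LOAD 2  → 1 -2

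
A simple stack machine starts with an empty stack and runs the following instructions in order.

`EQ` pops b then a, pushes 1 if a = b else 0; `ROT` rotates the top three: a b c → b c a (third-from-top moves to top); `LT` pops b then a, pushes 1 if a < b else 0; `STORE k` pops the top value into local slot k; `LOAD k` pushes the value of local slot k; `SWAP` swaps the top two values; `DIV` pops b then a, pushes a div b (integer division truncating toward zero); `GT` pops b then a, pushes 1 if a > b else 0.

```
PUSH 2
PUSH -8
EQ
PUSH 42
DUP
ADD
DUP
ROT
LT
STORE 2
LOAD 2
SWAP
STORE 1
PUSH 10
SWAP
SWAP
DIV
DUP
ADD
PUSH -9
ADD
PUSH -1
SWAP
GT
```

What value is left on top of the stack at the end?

PUSH 2  : 2
PUSH -8 : 2 -8
EQ      : 0
PUSH 42 : 0 42
DUP     : 0 42 42
ADD     : 0 84
DUP     : 0 84 84
ROT     : 84 84 0
LT      : 84 0
STORE 2 : 84
LOAD 2  : 84 0
SWAP    : 0 84
STORE 1 : 0
PUSH 10 : 0 10
SWAP    : 10 0
SWAP    : 0 10
DIV     : 0
DUP     : 0 0
ADD     : 0
PUSH -9 : 0 -9
ADD     : -9
PUSH -1 : -9 -1
SWAP    : -1 -9
GT      : 1

1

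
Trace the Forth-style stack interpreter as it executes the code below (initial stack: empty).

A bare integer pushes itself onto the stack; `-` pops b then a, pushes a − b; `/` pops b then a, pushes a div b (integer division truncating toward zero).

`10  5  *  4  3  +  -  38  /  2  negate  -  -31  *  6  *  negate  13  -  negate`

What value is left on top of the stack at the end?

10     -> 10
5      -> 10 5
*      -> 50
4      -> 50 4
3      -> 50 4 3
+      -> 50 7
-      -> 43
38     -> 43 38
/      -> 1
2      -> 1 2
negate -> 1 -2
-      -> 3
-31    -> 3 -31
*      -> -93
6      -> -93 6
*      -> -558
negate -> 558
13     -> 558 13
-      -> 545
negate -> -545

-545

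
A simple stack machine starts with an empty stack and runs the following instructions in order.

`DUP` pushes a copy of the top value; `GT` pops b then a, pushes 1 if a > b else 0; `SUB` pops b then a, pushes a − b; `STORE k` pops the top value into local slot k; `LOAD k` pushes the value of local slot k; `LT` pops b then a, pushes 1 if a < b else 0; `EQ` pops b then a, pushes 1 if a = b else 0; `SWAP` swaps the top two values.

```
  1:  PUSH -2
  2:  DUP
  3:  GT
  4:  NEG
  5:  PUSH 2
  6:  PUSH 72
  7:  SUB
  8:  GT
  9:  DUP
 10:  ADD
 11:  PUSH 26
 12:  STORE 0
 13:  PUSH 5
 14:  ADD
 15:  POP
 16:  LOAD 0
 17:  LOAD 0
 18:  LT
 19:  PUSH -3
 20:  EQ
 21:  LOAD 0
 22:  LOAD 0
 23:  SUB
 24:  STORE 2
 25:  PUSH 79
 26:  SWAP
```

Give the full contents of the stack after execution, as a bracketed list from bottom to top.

[79, 0]

PUSH -2 : -2
DUP     : -2 -2
GT      : 0
NEG     : 0
PUSH 2  : 0 2
PUSH 72 : 0 2 72
SUB     : 0 -70
GT      : 1
DUP     : 1 1
ADD     : 2
PUSH 26 : 2 26
STORE 0 : 2
PUSH 5  : 2 5
ADD     : 7
POP     : (empty)
LOAD 0  : 26
LOAD 0  : 26 26
LT      : 0
PUSH -3 : 0 -3
EQ      : 0
LOAD 0  : 0 26
LOAD 0  : 0 26 26
SUB     : 0 0
STORE 2 : 0
PUSH 79 : 0 79
SWAP    : 79 0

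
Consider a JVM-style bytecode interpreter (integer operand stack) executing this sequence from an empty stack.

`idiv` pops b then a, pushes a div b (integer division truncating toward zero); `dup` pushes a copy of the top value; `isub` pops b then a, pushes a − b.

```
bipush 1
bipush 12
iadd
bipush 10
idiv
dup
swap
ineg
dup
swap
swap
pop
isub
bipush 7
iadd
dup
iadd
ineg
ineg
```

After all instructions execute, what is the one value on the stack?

bipush 1  → 1
bipush 12 → 1 12
iadd      → 13
bipush 10 → 13 10
idiv      → 1
dup       → 1 1
swap      → 1 1
ineg      → 1 -1
dup       → 1 -1 -1
swap      → 1 -1 -1
swap      → 1 -1 -1
pop       → 1 -1
isub      → 2
bipush 7  → 2 7
iadd      → 9
dup       → 9 9
iadd      → 18
ineg      → -18
ineg      → 18

18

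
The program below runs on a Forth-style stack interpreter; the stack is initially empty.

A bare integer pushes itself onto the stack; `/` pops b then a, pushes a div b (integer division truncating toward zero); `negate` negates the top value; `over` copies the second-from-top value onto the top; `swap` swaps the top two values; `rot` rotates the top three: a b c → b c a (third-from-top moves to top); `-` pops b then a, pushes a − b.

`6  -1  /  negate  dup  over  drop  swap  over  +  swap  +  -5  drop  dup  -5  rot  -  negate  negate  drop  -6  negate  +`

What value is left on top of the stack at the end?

24

6       6
-1      6 -1
/       -6
negate  6
dup     6 6
over    6 6 6
drop    6 6
swap    6 6
over    6 6 6
+       6 12
swap    12 6
+       18
-5      18 -5
drop    18
dup     18 18
-5      18 18 -5
rot     18 -5 18
-       18 -23
negate  18 23
negate  18 -23
drop    18
-6      18 -6
negate  18 6
+       24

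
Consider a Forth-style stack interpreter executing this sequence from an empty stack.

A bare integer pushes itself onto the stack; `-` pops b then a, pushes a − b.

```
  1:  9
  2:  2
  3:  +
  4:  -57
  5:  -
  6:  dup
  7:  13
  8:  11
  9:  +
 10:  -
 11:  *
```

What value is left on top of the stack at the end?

9   : 9
2   : 9 2
+   : 11
-57 : 11 -57
-   : 68
dup : 68 68
13  : 68 68 13
11  : 68 68 13 11
+   : 68 68 24
-   : 68 44
*   : 2992

2992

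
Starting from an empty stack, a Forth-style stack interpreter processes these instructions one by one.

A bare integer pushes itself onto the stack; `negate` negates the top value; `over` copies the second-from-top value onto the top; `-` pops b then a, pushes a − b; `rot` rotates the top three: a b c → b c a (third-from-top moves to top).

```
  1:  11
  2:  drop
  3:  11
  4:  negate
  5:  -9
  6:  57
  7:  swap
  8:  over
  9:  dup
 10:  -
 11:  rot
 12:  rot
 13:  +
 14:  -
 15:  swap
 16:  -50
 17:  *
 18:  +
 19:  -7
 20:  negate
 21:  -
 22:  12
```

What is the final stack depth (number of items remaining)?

11     : [11]
drop   : []
11     : [11]
negate : [-11]
-9     : [-11, -9]
57     : [-11, -9, 57]
swap   : [-11, 57, -9]
over   : [-11, 57, -9, 57]
dup    : [-11, 57, -9, 57, 57]
-      : [-11, 57, -9, 0]
rot    : [-11, -9, 0, 57]
rot    : [-11, 0, 57, -9]
+      : [-11, 0, 48]
-      : [-11, -48]
swap   : [-48, -11]
-50    : [-48, -11, -50]
*      : [-48, 550]
+      : [502]
-7     : [502, -7]
negate : [502, 7]
-      : [495]
12     : [495, 12]

2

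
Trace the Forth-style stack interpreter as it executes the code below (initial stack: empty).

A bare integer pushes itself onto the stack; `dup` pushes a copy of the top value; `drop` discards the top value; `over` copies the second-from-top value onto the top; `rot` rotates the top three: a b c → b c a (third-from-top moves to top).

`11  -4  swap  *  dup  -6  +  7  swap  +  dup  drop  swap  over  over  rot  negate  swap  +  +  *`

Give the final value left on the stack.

11      11
-4      11 -4
swap    -4 11
*       -44
dup     -44 -44
-6      -44 -44 -6
+       -44 -50
7       -44 -50 7
swap    -44 7 -50
+       -44 -43
dup     -44 -43 -43
drop    -44 -43
swap    -43 -44
over    -43 -44 -43
over    -43 -44 -43 -44
rot     -43 -43 -44 -44
negate  -43 -43 -44 44
swap    -43 -43 44 -44
+       -43 -43 0
+       -43 -43
*       1849

1849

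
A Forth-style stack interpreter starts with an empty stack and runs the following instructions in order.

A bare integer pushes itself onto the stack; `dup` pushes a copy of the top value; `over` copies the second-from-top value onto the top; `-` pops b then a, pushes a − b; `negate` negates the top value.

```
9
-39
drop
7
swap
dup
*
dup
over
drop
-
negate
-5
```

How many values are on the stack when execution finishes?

3

9       [9]
-39     [9, -39]
drop    [9]
7       [9, 7]
swap    [7, 9]
dup     [7, 9, 9]
*       [7, 81]
dup     [7, 81, 81]
over    [7, 81, 81, 81]
drop    [7, 81, 81]
-       [7, 0]
negate  [7, 0]
-5      [7, 0, -5]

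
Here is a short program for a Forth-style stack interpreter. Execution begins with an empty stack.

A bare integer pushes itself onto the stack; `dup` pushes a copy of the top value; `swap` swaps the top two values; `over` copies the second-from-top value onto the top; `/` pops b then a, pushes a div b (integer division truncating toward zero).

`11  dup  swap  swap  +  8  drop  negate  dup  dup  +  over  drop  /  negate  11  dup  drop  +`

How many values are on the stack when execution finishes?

1

11     : 11
dup    : 11 11
swap   : 11 11
swap   : 11 11
+      : 22
8      : 22 8
drop   : 22
negate : -22
dup    : -22 -22
dup    : -22 -22 -22
+      : -22 -44
over   : -22 -44 -22
drop   : -22 -44
/      : 0
negate : 0
11     : 0 11
dup    : 0 11 11
drop   : 0 11
+      : 11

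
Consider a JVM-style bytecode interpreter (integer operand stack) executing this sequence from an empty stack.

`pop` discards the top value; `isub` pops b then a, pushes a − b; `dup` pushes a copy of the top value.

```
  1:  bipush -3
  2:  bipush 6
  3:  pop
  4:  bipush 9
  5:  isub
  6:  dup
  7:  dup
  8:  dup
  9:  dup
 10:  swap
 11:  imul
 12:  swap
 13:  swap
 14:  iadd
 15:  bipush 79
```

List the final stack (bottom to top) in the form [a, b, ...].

[-12, -12, 132, 79]

bipush -3 : -3
bipush 6  : -3 6
pop       : -3
bipush 9  : -3 9
isub      : -12
dup       : -12 -12
dup       : -12 -12 -12
dup       : -12 -12 -12 -12
dup       : -12 -12 -12 -12 -12
swap      : -12 -12 -12 -12 -12
imul      : -12 -12 -12 144
swap      : -12 -12 144 -12
swap      : -12 -12 -12 144
iadd      : -12 -12 132
bipush 79 : -12 -12 132 79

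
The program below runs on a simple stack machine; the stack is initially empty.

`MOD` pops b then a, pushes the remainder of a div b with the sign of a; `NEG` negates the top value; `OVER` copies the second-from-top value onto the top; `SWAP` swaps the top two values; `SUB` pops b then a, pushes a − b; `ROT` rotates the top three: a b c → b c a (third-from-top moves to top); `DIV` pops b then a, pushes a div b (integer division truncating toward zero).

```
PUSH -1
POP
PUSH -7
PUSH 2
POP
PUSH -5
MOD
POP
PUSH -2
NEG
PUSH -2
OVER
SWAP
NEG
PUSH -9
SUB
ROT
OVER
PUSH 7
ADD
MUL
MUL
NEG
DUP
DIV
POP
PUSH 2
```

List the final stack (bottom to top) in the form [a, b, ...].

PUSH -1 -> [-1]
POP     -> []
PUSH -7 -> [-7]
PUSH 2  -> [-7, 2]
POP     -> [-7]
PUSH -5 -> [-7, -5]
MOD     -> [-2]
POP     -> []
PUSH -2 -> [-2]
NEG     -> [2]
PUSH -2 -> [2, -2]
OVER    -> [2, -2, 2]
SWAP    -> [2, 2, -2]
NEG     -> [2, 2, 2]
PUSH -9 -> [2, 2, 2, -9]
SUB     -> [2, 2, 11]
ROT     -> [2, 11, 2]
OVER    -> [2, 11, 2, 11]
PUSH 7  -> [2, 11, 2, 11, 7]
ADD     -> [2, 11, 2, 18]
MUL     -> [2, 11, 36]
MUL     -> [2, 396]
NEG     -> [2, -396]
DUP     -> [2, -396, -396]
DIV     -> [2, 1]
POP     -> [2]
PUSH 2  -> [2, 2]

[2, 2]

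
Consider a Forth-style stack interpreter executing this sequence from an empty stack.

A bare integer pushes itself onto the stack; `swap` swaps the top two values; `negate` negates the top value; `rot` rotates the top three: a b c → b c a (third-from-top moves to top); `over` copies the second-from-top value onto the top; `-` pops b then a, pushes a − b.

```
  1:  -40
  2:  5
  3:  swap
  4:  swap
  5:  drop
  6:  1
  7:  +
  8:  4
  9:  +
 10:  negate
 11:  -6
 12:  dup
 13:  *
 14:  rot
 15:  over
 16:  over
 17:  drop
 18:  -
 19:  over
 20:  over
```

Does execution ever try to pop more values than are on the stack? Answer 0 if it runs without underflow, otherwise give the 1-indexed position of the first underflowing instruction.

-40    -> -40
5      -> -40 5
swap   -> 5 -40
swap   -> -40 5
drop   -> -40
1      -> -40 1
+      -> -39
4      -> -39 4
+      -> -35
negate -> 35
-6     -> 35 -6
dup    -> 35 -6 -6
*      -> 35 36
rot  — needs 3 operands, stack has 2 → underflow

14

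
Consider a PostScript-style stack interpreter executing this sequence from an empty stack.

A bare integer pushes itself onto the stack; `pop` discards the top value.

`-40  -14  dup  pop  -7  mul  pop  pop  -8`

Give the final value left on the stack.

-8

-40 → -40
-14 → -40 -14
dup → -40 -14 -14
pop → -40 -14
-7  → -40 -14 -7
mul → -40 98
pop → -40
pop → (empty)
-8  → -8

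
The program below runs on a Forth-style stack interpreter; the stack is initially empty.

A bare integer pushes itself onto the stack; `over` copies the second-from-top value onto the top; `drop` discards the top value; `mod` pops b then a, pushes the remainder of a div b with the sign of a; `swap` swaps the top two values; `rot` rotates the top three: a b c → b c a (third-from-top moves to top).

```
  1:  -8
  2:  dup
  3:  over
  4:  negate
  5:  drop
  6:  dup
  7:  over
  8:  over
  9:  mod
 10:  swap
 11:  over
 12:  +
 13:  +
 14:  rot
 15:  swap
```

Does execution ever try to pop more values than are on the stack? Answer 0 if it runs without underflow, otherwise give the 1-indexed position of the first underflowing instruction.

-8     → -8
dup    → -8 -8
over   → -8 -8 -8
negate → -8 -8 8
drop   → -8 -8
dup    → -8 -8 -8
over   → -8 -8 -8 -8
over   → -8 -8 -8 -8 -8
mod    → -8 -8 -8 0
swap   → -8 -8 0 -8
over   → -8 -8 0 -8 0
+      → -8 -8 0 -8
+      → -8 -8 -8
rot    → -8 -8 -8
swap   → -8 -8 -8

0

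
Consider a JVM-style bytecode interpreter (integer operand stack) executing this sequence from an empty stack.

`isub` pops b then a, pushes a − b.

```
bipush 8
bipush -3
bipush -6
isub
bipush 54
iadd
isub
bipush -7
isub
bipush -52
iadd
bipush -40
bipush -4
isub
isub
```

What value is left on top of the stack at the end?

-58

bipush 8   : [8]
bipush -3  : [8, -3]
bipush -6  : [8, -3, -6]
isub       : [8, 3]
bipush 54  : [8, 3, 54]
iadd       : [8, 57]
isub       : [-49]
bipush -7  : [-49, -7]
isub       : [-42]
bipush -52 : [-42, -52]
iadd       : [-94]
bipush -40 : [-94, -40]
bipush -4  : [-94, -40, -4]
isub       : [-94, -36]
isub       : [-58]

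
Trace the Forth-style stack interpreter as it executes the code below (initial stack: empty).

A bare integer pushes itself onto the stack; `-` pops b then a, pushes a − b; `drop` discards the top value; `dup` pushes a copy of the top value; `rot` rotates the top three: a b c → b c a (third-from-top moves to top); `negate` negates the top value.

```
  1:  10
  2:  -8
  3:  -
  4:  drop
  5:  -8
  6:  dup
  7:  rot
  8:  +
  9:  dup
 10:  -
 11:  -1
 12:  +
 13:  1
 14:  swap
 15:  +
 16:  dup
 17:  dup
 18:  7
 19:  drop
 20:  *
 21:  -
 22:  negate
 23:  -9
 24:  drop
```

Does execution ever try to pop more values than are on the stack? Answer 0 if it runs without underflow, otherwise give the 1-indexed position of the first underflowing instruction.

10    10
-8    10 -8
-     18
drop  (empty)
-8    -8
dup   -8 -8
rot  — needs 3 operands, stack has 2 → underflow

7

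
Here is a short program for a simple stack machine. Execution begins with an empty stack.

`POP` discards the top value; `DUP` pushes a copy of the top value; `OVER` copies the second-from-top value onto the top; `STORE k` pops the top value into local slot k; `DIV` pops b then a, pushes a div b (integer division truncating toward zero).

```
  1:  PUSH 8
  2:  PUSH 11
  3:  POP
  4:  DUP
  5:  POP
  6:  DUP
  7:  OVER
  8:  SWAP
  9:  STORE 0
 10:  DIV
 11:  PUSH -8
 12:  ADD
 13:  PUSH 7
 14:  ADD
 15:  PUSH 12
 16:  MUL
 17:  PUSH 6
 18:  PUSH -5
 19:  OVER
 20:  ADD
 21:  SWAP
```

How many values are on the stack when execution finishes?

3

PUSH 8  : [8]
PUSH 11 : [8, 11]
POP     : [8]
DUP     : [8, 8]
POP     : [8]
DUP     : [8, 8]
OVER    : [8, 8, 8]
SWAP    : [8, 8, 8]
STORE 0 : [8, 8]
DIV     : [1]
PUSH -8 : [1, -8]
ADD     : [-7]
PUSH 7  : [-7, 7]
ADD     : [0]
PUSH 12 : [0, 12]
MUL     : [0]
PUSH 6  : [0, 6]
PUSH -5 : [0, 6, -5]
OVER    : [0, 6, -5, 6]
ADD     : [0, 6, 1]
SWAP    : [0, 1, 6]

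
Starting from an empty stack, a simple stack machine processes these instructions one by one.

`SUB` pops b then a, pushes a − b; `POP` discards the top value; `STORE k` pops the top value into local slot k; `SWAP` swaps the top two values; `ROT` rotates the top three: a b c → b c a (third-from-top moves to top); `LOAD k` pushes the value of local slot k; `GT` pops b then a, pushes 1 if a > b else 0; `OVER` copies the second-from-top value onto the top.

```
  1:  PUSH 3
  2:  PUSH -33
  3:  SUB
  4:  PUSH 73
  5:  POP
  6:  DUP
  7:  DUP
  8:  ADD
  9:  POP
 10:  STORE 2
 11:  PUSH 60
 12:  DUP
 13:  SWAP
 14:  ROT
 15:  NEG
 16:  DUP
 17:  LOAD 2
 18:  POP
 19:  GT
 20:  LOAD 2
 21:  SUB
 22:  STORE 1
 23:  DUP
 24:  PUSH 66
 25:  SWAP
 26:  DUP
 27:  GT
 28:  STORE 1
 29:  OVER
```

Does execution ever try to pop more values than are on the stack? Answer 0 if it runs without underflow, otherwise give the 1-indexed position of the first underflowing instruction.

PUSH 3    3
PUSH -33  3 -33
SUB       36
PUSH 73   36 73
POP       36
DUP       36 36
DUP       36 36 36
ADD       36 72
POP       36
STORE 2   (empty)
PUSH 60   60
DUP       60 60
SWAP      60 60
ROT  — needs 3 operands, stack has 2 → underflow

14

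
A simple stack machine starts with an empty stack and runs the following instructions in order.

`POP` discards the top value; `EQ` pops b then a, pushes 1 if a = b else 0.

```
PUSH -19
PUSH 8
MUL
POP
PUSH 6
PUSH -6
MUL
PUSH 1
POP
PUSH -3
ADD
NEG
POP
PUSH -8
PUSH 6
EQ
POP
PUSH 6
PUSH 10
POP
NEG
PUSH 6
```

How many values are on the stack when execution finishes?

PUSH -19 -> [-19]
PUSH 8   -> [-19, 8]
MUL      -> [-152]
POP      -> []
PUSH 6   -> [6]
PUSH -6  -> [6, -6]
MUL      -> [-36]
PUSH 1   -> [-36, 1]
POP      -> [-36]
PUSH -3  -> [-36, -3]
ADD      -> [-39]
NEG      -> [39]
POP      -> []
PUSH -8  -> [-8]
PUSH 6   -> [-8, 6]
EQ       -> [0]
POP      -> []
PUSH 6   -> [6]
PUSH 10  -> [6, 10]
POP      -> [6]
NEG      -> [-6]
PUSH 6   -> [-6, 6]

2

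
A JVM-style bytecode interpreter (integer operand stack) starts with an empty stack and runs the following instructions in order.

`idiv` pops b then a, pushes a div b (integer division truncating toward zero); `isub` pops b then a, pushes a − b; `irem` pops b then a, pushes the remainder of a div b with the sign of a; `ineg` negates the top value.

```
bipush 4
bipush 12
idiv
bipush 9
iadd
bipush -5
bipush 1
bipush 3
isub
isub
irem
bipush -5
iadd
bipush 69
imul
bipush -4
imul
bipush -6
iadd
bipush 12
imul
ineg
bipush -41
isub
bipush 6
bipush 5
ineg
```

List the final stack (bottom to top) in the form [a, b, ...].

[-16447, 6, -5]

bipush 4   : [4]
bipush 12  : [4, 12]
idiv       : [0]
bipush 9   : [0, 9]
iadd       : [9]
bipush -5  : [9, -5]
bipush 1   : [9, -5, 1]
bipush 3   : [9, -5, 1, 3]
isub       : [9, -5, -2]
isub       : [9, -3]
irem       : [0]
bipush -5  : [0, -5]
iadd       : [-5]
bipush 69  : [-5, 69]
imul       : [-345]
bipush -4  : [-345, -4]
imul       : [1380]
bipush -6  : [1380, -6]
iadd       : [1374]
bipush 12  : [1374, 12]
imul       : [16488]
ineg       : [-16488]
bipush -41 : [-16488, -41]
isub       : [-16447]
bipush 6   : [-16447, 6]
bipush 5   : [-16447, 6, 5]
ineg       : [-16447, 6, -5]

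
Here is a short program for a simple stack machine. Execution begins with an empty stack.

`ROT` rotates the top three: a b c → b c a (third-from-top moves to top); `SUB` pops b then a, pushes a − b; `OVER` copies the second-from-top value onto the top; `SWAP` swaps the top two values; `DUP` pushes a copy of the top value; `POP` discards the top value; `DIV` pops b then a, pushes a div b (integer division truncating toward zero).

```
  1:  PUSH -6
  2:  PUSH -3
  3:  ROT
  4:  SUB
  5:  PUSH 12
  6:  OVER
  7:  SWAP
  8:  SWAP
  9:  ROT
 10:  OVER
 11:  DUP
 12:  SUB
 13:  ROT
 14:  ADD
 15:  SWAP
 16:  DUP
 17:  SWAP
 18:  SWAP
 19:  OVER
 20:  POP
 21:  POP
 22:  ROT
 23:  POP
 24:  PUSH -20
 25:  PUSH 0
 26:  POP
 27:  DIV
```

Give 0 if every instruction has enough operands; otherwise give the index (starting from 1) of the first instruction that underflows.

PUSH -6 → -6
PUSH -3 → -6 -3
ROT  — needs 3 operands, stack has 2 → underflow

3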